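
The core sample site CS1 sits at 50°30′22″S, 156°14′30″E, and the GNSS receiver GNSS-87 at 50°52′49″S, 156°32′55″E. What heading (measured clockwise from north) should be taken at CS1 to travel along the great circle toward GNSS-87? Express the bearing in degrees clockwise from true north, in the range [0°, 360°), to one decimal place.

CS1: φ = -50.50611°, λ = +156.24167°
GNSS-87: φ = -50.88028°, λ = +156.54861°
Δλ = 0.3069°
y = sin Δλ · cos φ₂ = 0.003380
x = cos φ₁ sin φ₂ − sin φ₁ cos φ₂ cos Δλ = -0.006537
θ = atan2(y, x) = 152.6594° → 152.6594° (mod 360°)

152.7°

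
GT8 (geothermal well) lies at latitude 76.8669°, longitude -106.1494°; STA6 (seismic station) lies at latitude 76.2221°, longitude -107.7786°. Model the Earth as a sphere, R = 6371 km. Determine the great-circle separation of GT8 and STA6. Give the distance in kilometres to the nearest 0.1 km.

83.2 km

Δφ = -0.6448°,  Δλ = -1.6292°
a = sin²(Δφ/2) + cos φ₁ cos φ₂ sin²(Δλ/2) = 0.000043
c = 2·arcsin(√a) = 0.013054 rad = 0.7479°
d = R·c = 6371 × 0.013054 = 83.2 km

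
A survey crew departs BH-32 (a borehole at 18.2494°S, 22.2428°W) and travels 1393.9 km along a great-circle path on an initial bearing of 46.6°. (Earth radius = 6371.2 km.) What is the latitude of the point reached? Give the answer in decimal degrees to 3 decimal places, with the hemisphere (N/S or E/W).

9.443°S

δ = d/R = 1393.9/6371.2 = 0.218781 rad
φ₂ = arcsin(sin φ₁ cos δ + cos φ₁ sin δ cos θ)
   = arcsin(-0.31315·0.97616 + 0.94970·0.21704·0.68709) = -9.44287°
λ₂ = λ₁ + atan2(sin θ sin δ cos φ₁, cos δ − sin φ₁ sin φ₂) = -13.04391°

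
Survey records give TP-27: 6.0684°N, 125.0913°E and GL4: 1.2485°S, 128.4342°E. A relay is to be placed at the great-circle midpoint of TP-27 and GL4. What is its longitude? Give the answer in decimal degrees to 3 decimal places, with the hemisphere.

126.767°E

Bx = cos φ₂ cos Δλ = 0.998061,  By = cos φ₂ sin Δλ = 0.058298
φₘ = atan2(sin φ₁ + sin φ₂, √((cos φ₁ + Bx)² + By²)) = 2.41097°
λₘ = λ₁ + atan2(By, cos φ₁ + Bx) = 126.76725°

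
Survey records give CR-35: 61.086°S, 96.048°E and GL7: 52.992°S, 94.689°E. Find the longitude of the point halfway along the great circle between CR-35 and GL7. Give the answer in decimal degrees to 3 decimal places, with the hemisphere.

Bx = cos φ₂ cos Δλ = 0.601757,  By = cos φ₂ sin Δλ = -0.014276
φₘ = atan2(sin φ₁ + sin φ₂, √((cos φ₁ + Bx)² + By²)) = -57.04082°
λₘ = λ₁ + atan2(By, cos φ₁ + Bx) = 95.29436°

95.294°E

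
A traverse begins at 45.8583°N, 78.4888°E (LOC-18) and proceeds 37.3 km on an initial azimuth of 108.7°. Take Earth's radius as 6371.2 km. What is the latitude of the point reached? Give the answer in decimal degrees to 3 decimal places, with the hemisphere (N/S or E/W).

45.750°N

δ = d/R = 37.3/6371.2 = 0.005854 rad
φ₂ = arcsin(sin φ₁ cos δ + cos φ₁ sin δ cos θ)
   = arcsin(0.71762·0.99998 + 0.69644·0.00585·-0.32061) = 45.74985°
λ₂ = λ₁ + atan2(sin θ sin δ cos φ₁, cos δ − sin φ₁ sin φ₂) = 78.94414°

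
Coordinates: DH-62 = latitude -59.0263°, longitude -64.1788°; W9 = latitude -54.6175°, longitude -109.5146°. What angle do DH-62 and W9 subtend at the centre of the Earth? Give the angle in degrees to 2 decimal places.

24.70°

Δφ = 4.4088°,  Δλ = -45.3358°
a = sin²(Δφ/2) + cos φ₁ cos φ₂ sin²(Δλ/2) = 0.045739
c = 2·arcsin(√a) = 0.431065 rad = 24.6982°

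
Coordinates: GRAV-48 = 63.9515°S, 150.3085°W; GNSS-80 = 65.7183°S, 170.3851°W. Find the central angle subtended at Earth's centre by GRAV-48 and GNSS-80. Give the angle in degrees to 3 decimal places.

8.678°

Δφ = -1.7668°,  Δλ = -20.0766°
a = sin²(Δφ/2) + cos φ₁ cos φ₂ sin²(Δλ/2) = 0.005724
c = 2·arcsin(√a) = 0.151462 rad = 8.6782°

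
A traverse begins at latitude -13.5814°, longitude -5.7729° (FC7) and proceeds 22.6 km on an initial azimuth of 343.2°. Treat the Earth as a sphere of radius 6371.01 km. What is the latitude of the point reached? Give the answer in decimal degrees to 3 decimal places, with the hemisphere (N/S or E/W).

δ = d/R = 22.6/6371.01 = 0.003547 rad
φ₂ = arcsin(sin φ₁ cos δ + cos φ₁ sin δ cos θ)
   = arcsin(-0.23483·0.99999 + 0.97204·0.00355·0.95732) = -13.38682°
λ₂ = λ₁ + atan2(sin θ sin δ cos φ₁, cos δ − sin φ₁ sin φ₂) = -5.83329°

13.387°S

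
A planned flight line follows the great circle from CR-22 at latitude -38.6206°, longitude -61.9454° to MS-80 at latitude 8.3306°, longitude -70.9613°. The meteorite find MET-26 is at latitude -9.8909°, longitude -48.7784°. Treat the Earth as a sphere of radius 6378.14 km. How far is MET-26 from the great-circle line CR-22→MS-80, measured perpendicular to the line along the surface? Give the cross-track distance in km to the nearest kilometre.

2056 km

δ₁₃ = central angle CR-22→MET-26 = 0.542032 rad  (haversine)
θ₁₃ = bearing CR-22→MET-26 = 25.785°,  θ₁₂ = bearing CR-22→MS-80 = 347.898°
dₓₜ = R·arcsin(sin δ₁₃ · sin(θ₁₃ − θ₁₂)) = 6378.14·arcsin(0.51588·sin(-322.113°)) = 2056.043 km
|dₓₜ| = 2056.043 km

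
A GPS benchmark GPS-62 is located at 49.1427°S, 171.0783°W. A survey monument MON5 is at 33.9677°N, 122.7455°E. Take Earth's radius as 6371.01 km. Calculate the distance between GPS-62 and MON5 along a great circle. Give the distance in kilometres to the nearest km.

11313 km

Δφ = 83.1104°,  Δλ = -66.1762°
a = sin²(Δφ/2) + cos φ₁ cos φ₂ sin²(Δλ/2) = 0.601720
c = 2·arcsin(√a) = 1.775666 rad = 101.7382°
d = R·c = 6371.01 × 1.775666 = 11312.8 km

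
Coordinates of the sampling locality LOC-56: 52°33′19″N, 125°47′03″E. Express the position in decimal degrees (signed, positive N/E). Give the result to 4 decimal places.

lat: 52.5553° N → +52.5553°
lon: 125.7842° E → +125.7842°

+52.5553°, +125.7842°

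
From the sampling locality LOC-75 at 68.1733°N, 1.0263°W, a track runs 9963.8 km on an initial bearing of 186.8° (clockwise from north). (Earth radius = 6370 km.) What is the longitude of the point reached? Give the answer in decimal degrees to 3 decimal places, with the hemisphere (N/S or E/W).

8.327°W

δ = d/R = 9963.8/6370 = 1.564176 rad
φ₂ = arcsin(sin φ₁ cos δ + cos φ₁ sin δ cos θ)
   = arcsin(0.92831·0.00662 + 0.37180·0.99998·-0.99297) = -21.28646°
λ₂ = λ₁ + atan2(sin θ sin δ cos φ₁, cos δ − sin φ₁ sin φ₂) = -8.32664°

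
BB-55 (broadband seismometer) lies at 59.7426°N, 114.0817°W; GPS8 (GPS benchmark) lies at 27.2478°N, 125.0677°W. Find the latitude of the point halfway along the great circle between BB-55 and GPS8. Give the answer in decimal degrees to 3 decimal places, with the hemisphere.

Bx = cos φ₂ cos Δλ = 0.872742,  By = cos φ₂ sin Δλ = -0.169423
φₘ = atan2(sin φ₁ + sin φ₂, √((cos φ₁ + Bx)² + By²)) = 43.61678°
λₘ = λ₁ + atan2(By, cos φ₁ + Bx) = -121.09785°

43.617°N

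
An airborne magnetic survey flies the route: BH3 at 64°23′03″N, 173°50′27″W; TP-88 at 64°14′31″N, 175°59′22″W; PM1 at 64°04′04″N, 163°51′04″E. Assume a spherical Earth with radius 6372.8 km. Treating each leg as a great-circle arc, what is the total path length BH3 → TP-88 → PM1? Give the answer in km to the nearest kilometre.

1078 km

BH3: φ = +64.38417°, λ = -173.84083°
TP-88: φ = +64.24194°, λ = -175.98944°
PM1: φ = +64.06778°, λ = +163.85111°
BH3→TP-88: c = 0.016442 rad, d = 104.78 km
TP-88→PM1: c = 0.152773 rad, d = 973.59 km
Total = 104.78 + 973.59 = 1078.37 km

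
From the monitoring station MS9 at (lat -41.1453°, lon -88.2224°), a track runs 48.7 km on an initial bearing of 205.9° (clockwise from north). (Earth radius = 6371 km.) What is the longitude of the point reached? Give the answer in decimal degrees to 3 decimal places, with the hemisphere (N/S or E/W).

88.478°W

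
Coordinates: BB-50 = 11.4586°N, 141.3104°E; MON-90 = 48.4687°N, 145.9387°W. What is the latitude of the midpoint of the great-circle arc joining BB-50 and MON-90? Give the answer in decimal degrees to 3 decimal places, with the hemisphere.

35.333°N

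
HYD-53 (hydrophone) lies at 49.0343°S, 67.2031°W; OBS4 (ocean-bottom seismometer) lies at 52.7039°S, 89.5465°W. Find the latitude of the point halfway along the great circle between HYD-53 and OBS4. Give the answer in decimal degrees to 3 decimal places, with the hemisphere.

51.404°S

Bx = cos φ₂ cos Δλ = 0.560442,  By = cos φ₂ sin Δλ = -0.230350
φₘ = atan2(sin φ₁ + sin φ₂, √((cos φ₁ + Bx)² + By²)) = -51.40378°
λₘ = λ₁ + atan2(By, cos φ₁ + Bx) = -77.92927°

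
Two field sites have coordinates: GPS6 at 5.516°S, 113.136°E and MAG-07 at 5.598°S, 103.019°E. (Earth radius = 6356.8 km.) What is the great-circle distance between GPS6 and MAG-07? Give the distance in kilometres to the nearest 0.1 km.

1117.2 km

Δφ = -0.0820°,  Δλ = -10.1170°
a = sin²(Δφ/2) + cos φ₁ cos φ₂ sin²(Δλ/2) = 0.007702
c = 2·arcsin(√a) = 0.175749 rad = 10.0697°
d = R·c = 6356.8 × 0.175749 = 1117.2 km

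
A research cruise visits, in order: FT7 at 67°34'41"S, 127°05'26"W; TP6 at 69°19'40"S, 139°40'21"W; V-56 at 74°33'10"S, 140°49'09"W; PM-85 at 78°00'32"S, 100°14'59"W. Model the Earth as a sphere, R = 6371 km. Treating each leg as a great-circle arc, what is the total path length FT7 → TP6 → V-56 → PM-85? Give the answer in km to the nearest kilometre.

2240 km

FT7: φ = -67.57806°, λ = -127.09056°
TP6: φ = -69.32778°, λ = -139.67250°
V-56: φ = -74.55278°, λ = -140.81917°
PM-85: φ = -78.00889°, λ = -100.24972°
FT7→TP6: c = 0.086048 rad, d = 548.21 km
TP6→V-56: c = 0.091400 rad, d = 582.31 km
V-56→PM-85: c = 0.174121 rad, d = 1109.32 km
Total = 548.21 + 582.31 + 1109.32 = 2239.84 km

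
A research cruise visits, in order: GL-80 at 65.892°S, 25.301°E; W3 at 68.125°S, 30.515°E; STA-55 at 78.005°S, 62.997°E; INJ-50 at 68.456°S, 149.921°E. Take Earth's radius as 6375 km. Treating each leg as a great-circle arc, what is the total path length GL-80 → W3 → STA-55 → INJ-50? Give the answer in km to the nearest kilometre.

GL-80→W3: c = 0.052714 rad, d = 336.05 km
W3→STA-55: c = 0.232663 rad, d = 1483.23 km
STA-55→INJ-50: c = 0.417952 rad, d = 2664.44 km
Total = 336.05 + 1483.23 + 2664.44 = 4483.72 km

4484 km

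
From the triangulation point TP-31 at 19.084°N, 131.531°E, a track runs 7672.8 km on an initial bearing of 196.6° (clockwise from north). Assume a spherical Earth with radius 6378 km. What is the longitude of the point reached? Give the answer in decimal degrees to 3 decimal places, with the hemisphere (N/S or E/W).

δ = d/R = 7672.8/6378 = 1.203010 rad
φ₂ = arcsin(sin φ₁ cos δ + cos φ₁ sin δ cos θ)
   = arcsin(0.32695·0.35955 + 0.94504·0.93313·-0.95832) = -46.67989°
λ₂ = λ₁ + atan2(sin θ sin δ cos φ₁, cos δ − sin φ₁ sin φ₂) = 108.66586°

108.666°E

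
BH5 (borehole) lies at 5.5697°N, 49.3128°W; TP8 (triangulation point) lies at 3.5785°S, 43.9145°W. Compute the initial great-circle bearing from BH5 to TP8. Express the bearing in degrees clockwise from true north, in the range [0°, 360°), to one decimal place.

149.4°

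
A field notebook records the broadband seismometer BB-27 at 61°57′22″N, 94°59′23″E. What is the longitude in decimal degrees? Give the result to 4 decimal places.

94.9897°E

94° + 59′/60 + 23″/3600 = 94 + 0.98333 + 0.00639 = 94.9897°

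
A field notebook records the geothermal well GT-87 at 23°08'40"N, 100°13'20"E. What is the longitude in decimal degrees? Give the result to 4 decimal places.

100.2222°E

100° + 13′/60 + 20″/3600 = 100 + 0.21667 + 0.00556 = 100.2222°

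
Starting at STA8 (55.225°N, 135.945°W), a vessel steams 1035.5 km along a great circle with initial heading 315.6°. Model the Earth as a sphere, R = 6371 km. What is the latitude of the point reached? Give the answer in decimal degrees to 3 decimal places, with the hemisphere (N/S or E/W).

61.225°N

δ = d/R = 1035.5/6371 = 0.162533 rad
φ₂ = arcsin(sin φ₁ cos δ + cos φ₁ sin δ cos θ)
   = arcsin(0.82140·0.98682 + 0.57036·0.16182·0.71447) = 61.22469°
λ₂ = λ₁ + atan2(sin θ sin δ cos φ₁, cos δ − sin φ₁ sin φ₂) = -149.54828°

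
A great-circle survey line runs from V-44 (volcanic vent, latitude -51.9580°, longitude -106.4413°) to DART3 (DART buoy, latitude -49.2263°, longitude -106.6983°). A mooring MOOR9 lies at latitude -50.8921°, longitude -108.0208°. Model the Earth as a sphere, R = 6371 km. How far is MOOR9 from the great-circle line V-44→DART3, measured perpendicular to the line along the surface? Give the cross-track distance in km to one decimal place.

103.4 km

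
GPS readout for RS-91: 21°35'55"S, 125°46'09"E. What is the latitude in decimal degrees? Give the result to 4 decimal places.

21° + 35′/60 + 55″/3600 = 21 + 0.58333 + 0.01528 = 21.5986°

21.5986°S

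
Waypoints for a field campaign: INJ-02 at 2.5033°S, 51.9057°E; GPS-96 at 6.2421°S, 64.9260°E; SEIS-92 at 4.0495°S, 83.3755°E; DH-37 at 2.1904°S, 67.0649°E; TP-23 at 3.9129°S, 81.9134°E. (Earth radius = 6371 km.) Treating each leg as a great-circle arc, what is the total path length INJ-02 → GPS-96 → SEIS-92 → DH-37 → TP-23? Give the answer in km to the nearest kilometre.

7042 km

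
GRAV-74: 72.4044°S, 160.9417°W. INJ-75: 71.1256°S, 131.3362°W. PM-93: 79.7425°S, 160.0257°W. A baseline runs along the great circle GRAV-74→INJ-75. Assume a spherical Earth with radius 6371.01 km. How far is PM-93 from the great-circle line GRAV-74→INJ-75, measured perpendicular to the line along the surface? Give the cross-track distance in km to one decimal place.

δ₁₃ = central angle GRAV-74→PM-93 = 0.128128 rad  (haversine)
θ₁₃ = bearing GRAV-74→PM-93 = 178.723°,  θ₁₂ = bearing GRAV-74→INJ-75 = 96.405°
dₓₜ = R·arcsin(sin δ₁₃ · sin(θ₁₃ − θ₁₂)) = 6371.01·arcsin(0.12778·sin(82.319°)) = 808.939 km
|dₓₜ| = 808.939 km

808.9 km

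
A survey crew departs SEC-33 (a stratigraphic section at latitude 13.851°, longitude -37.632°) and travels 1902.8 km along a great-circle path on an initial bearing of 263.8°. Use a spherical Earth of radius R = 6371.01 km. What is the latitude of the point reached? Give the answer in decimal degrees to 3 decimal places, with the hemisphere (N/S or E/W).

11.417°N

δ = d/R = 1902.8/6371.01 = 0.298665 rad
φ₂ = arcsin(sin φ₁ cos δ + cos φ₁ sin δ cos θ)
   = arcsin(0.23940·0.95573 + 0.97092·0.29424·-0.10800) = 11.41684°
λ₂ = λ₁ + atan2(sin θ sin δ cos φ₁, cos δ − sin φ₁ sin φ₂) = -54.99526°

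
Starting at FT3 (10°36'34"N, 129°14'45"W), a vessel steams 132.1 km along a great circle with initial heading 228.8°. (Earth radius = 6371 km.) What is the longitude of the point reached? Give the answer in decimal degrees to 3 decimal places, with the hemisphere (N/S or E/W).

FT3: φ = +10.60944°, λ = -129.24583°
δ = d/R = 132.1/6371 = 0.020735 rad
φ₂ = arcsin(sin φ₁ cos δ + cos φ₁ sin δ cos θ)
   = arcsin(0.18411·0.99979 + 0.98291·0.02073·-0.65869) = 9.82565°
λ₂ = λ₁ + atan2(sin θ sin δ cos φ₁, cos δ − sin φ₁ sin φ₂) = -130.15298°

130.153°W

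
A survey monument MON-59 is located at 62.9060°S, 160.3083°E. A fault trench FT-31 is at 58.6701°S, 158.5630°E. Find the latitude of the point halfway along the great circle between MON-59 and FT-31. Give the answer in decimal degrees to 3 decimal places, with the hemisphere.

Bx = cos φ₂ cos Δλ = 0.519724,  By = cos φ₂ sin Δλ = -0.015836
φₘ = atan2(sin φ₁ + sin φ₂, √((cos φ₁ + Bx)² + By²)) = -60.79087°
λₘ = λ₁ + atan2(By, cos φ₁ + Bx) = 159.37793°

60.791°S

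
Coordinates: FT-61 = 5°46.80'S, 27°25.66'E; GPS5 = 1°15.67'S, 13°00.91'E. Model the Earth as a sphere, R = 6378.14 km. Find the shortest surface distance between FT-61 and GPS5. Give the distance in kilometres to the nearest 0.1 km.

1678.1 km

FT-61: φ = -5.78000°, λ = +27.42767°
GPS5: φ = -1.26117°, λ = +13.01517°
Δφ = 4.5188°,  Δλ = -14.4125°
a = sin²(Δφ/2) + cos φ₁ cos φ₂ sin²(Δλ/2) = 0.017206
c = 2·arcsin(√a) = 0.263102 rad = 15.0746°
d = R·c = 6378.14 × 0.263102 = 1678.1 km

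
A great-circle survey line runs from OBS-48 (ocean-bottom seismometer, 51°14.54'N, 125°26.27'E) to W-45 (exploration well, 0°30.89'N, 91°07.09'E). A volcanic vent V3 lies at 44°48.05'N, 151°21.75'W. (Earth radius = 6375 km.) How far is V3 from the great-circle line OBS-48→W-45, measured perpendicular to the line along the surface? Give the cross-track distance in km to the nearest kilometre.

1806 km

OBS-48: φ = +51.24233°, λ = +125.43783°
W-45: φ = +0.51483°, λ = +91.11817°
V3: φ = +44.80083°, λ = -151.36250°
δ₁₃ = central angle OBS-48→V3 = 0.924692 rad  (haversine)
θ₁₃ = bearing OBS-48→V3 = 61.938°,  θ₁₂ = bearing OBS-48→W-45 = 221.449°
dₓₜ = R·arcsin(sin δ₁₃ · sin(θ₁₃ − θ₁₂)) = 6375·arcsin(0.79844·sin(-159.511°)) = -1805.674 km
|dₓₜ| = 1805.674 km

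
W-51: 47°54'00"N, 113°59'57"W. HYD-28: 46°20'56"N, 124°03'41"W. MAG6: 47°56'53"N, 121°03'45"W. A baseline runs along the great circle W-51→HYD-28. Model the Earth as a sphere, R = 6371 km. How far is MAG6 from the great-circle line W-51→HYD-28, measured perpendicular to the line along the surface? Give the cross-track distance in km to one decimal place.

111.5 km

W-51: φ = +47.90000°, λ = -113.99917°
HYD-28: φ = +46.34889°, λ = -124.06139°
MAG6: φ = +47.94806°, λ = -121.06250°
δ₁₃ = central angle W-51→MAG6 = 0.082586 rad  (haversine)
θ₁₃ = bearing W-51→MAG6 = 273.204°,  θ₁₂ = bearing W-51→HYD-28 = 260.959°
dₓₜ = R·arcsin(sin δ₁₃ · sin(θ₁₃ − θ₁₂)) = 6371·arcsin(0.08249·sin(12.245°)) = 111.476 km
|dₓₜ| = 111.476 km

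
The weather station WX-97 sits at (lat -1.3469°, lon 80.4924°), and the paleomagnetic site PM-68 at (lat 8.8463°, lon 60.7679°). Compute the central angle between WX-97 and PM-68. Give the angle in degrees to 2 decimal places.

Δφ = 10.1932°,  Δλ = -19.7245°
a = sin²(Δφ/2) + cos φ₁ cos φ₂ sin²(Δλ/2) = 0.036872
c = 2·arcsin(√a) = 0.386439 rad = 22.1413°

22.14°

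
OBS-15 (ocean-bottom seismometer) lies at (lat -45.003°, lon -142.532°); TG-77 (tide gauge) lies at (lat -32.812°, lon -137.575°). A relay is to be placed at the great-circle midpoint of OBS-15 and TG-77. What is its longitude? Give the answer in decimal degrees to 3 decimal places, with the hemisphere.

Bx = cos φ₂ cos Δλ = 0.837310,  By = cos φ₂ sin Δλ = 0.072622
φₘ = atan2(sin φ₁ + sin φ₂, √((cos φ₁ + Bx)² + By²)) = -38.93352°
λₘ = λ₁ + atan2(By, cos φ₁ + Bx) = -139.83974°

139.840°W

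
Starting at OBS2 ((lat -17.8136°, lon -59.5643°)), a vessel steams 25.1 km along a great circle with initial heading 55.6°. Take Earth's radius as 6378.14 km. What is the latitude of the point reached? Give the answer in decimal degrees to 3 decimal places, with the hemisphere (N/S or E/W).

17.686°S

δ = d/R = 25.1/6378.14 = 0.003935 rad
φ₂ = arcsin(sin φ₁ cos δ + cos φ₁ sin δ cos θ)
   = arcsin(-0.30592·0.99999 + 0.95206·0.00394·0.56497) = -17.68612°
λ₂ = λ₁ + atan2(sin θ sin δ cos φ₁, cos δ − sin φ₁ sin φ₂) = -59.36903°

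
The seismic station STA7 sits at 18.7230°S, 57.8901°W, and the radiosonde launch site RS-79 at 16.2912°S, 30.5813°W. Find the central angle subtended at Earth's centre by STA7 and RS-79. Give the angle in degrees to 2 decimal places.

26.13°

Δφ = 2.4318°,  Δλ = 27.3088°
a = sin²(Δφ/2) + cos φ₁ cos φ₂ sin²(Δλ/2) = 0.051109
c = 2·arcsin(√a) = 0.456088 rad = 26.1319°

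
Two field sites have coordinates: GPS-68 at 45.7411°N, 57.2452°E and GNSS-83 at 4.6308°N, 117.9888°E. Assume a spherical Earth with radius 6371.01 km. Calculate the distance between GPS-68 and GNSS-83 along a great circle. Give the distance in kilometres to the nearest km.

Δφ = -41.1103°,  Δλ = 60.7436°
a = sin²(Δφ/2) + cos φ₁ cos φ₂ sin²(Δλ/2) = 0.301107
c = 2·arcsin(√a) = 1.161694 rad = 66.5602°
d = R·c = 6371.01 × 1.161694 = 7401.2 km

7401 km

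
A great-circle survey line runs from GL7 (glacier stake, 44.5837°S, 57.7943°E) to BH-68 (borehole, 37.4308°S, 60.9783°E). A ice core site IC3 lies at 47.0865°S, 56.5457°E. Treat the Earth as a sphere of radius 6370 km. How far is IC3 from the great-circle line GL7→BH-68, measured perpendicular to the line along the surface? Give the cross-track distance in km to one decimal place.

4.7 km

δ₁₃ = central angle GL7→IC3 = 0.046244 rad  (haversine)
θ₁₃ = bearing GL7→IC3 = 198.721°,  θ₁₂ = bearing GL7→BH-68 = 19.630°
dₓₜ = R·arcsin(sin δ₁₃ · sin(θ₁₃ − θ₁₂)) = 6370·arcsin(0.04623·sin(179.091°)) = 4.674 km
|dₓₜ| = 4.674 km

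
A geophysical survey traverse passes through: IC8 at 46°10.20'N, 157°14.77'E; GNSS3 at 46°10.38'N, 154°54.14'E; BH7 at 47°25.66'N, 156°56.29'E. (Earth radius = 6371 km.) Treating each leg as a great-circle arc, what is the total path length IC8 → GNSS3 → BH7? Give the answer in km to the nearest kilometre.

IC8: φ = +46.17000°, λ = +157.24617°
GNSS3: φ = +46.17300°, λ = +154.90233°
BH7: φ = +47.42767°, λ = +156.93817°
IC8→GNSS3: c = 0.028328 rad, d = 180.48 km
GNSS3→BH7: c = 0.032726 rad, d = 208.50 km
Total = 180.48 + 208.50 = 388.97 km

389 km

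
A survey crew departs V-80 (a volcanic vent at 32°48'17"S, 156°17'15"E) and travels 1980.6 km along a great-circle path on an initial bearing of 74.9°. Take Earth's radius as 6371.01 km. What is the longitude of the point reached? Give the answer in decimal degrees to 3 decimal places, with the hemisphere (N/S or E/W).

V-80: φ = -32.80472°, λ = +156.28750°
δ = d/R = 1980.6/6371.01 = 0.310877 rad
φ₂ = arcsin(sin φ₁ cos δ + cos φ₁ sin δ cos θ)
   = arcsin(-0.54178·0.95207 + 0.84052·0.30589·0.26050) = -26.66860°
λ₂ = λ₁ + atan2(sin θ sin δ cos φ₁, cos δ − sin φ₁ sin φ₂) = 175.58604°

175.586°E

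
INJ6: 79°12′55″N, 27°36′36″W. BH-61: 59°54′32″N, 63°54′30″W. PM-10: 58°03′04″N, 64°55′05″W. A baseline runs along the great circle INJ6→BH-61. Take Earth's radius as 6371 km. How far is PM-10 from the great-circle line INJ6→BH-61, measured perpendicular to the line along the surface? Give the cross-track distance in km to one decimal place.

INJ6: φ = +79.21528°, λ = -27.61000°
BH-61: φ = +59.90889°, λ = -63.90833°
PM-10: φ = +58.05111°, λ = -64.91806°
δ₁₃ = central angle INJ6→PM-10 = 0.421955 rad  (haversine)
θ₁₃ = bearing INJ6→PM-10 = 231.548°,  θ₁₂ = bearing INJ6→BH-61 = 231.624°
dₓₜ = R·arcsin(sin δ₁₃ · sin(θ₁₃ − θ₁₂)) = 6371·arcsin(0.40955·sin(-0.077°)) = -3.488 km
|dₓₜ| = 3.488 km

3.5 km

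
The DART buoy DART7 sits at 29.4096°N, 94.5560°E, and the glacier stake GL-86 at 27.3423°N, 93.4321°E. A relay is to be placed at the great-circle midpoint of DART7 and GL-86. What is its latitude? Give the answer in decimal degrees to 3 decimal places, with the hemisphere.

28.377°N

Bx = cos φ₂ cos Δλ = 0.888107,  By = cos φ₂ sin Δλ = -0.017423
φₘ = atan2(sin φ₁ + sin φ₂, √((cos φ₁ + Bx)² + By²)) = 28.37710°
λₘ = λ₁ + atan2(By, cos φ₁ + Bx) = 93.98857°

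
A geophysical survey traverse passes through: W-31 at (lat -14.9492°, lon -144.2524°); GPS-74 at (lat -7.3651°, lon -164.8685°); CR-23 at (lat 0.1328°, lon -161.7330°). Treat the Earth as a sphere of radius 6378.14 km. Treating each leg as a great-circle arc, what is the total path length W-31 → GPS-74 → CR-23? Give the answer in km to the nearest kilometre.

3307 km

W-31→GPS-74: c = 0.376681 rad, d = 2402.52 km
GPS-74→CR-23: c = 0.141788 rad, d = 904.34 km
Total = 2402.52 + 904.34 = 3306.86 km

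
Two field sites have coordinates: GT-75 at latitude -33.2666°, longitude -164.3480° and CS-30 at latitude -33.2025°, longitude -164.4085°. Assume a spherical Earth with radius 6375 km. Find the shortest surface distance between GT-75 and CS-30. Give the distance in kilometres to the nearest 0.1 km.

Δφ = 0.0641°,  Δλ = -0.0605°
a = sin²(Δφ/2) + cos φ₁ cos φ₂ sin²(Δλ/2) = 0.000001
c = 2·arcsin(√a) = 0.001425 rad = 0.0817°
d = R·c = 6375 × 0.001425 = 9.1 km

9.1 km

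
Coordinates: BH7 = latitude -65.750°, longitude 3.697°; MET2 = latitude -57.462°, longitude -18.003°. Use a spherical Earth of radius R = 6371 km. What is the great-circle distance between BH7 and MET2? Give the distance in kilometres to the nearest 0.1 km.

Δφ = 8.2880°,  Δλ = -21.7000°
a = sin²(Δφ/2) + cos φ₁ cos φ₂ sin²(Δλ/2) = 0.013050
c = 2·arcsin(√a) = 0.228970 rad = 13.1190°
d = R·c = 6371 × 0.228970 = 1458.8 km

1458.8 km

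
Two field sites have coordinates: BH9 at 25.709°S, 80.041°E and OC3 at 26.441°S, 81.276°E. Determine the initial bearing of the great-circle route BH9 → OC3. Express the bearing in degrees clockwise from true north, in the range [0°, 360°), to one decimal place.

123.7°

Δλ = 1.2350°
y = sin Δλ · cos φ₂ = 0.019299
x = cos φ₁ sin φ₂ − sin φ₁ cos φ₂ cos Δλ = -0.012866
θ = atan2(y, x) = 123.6901° → 123.6901° (mod 360°)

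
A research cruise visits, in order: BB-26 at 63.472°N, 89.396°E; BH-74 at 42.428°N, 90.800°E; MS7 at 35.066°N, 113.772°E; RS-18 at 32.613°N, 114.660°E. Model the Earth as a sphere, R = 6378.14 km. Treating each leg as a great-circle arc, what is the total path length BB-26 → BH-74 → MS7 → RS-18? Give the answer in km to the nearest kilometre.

4777 km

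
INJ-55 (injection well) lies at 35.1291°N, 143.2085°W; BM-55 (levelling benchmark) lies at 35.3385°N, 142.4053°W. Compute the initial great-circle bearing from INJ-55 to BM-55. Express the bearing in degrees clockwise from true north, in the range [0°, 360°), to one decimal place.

72.1°

Δλ = 0.8032°
y = sin Δλ · cos φ₂ = 0.011435
x = cos φ₁ sin φ₂ − sin φ₁ cos φ₂ cos Δλ = 0.003701
θ = atan2(y, x) = 72.0666° → 72.0666° (mod 360°)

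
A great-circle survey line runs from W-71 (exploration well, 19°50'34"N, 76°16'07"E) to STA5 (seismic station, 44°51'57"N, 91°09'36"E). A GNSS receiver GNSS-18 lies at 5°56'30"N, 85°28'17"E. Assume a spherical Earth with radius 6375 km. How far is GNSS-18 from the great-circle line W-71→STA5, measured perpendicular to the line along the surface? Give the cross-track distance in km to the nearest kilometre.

1534 km

W-71: φ = +19.84278°, λ = +76.26861°
STA5: φ = +44.86583°, λ = +91.16000°
GNSS-18: φ = +5.94167°, λ = +85.47139°
δ₁₃ = central angle W-71→GNSS-18 = 0.288508 rad  (haversine)
θ₁₃ = bearing W-71→GNSS-18 = 146.008°,  θ₁₂ = bearing W-71→STA5 = 22.906°
dₓₜ = R·arcsin(sin δ₁₃ · sin(θ₁₃ − θ₁₂)) = 6375·arcsin(0.28452·sin(123.102°)) = 1534.212 km
|dₓₜ| = 1534.212 km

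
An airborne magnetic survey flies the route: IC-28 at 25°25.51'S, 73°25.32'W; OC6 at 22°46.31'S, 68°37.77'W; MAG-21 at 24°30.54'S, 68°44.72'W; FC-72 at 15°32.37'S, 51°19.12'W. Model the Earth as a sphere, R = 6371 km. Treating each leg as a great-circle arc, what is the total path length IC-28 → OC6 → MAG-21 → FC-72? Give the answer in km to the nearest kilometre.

IC-28: φ = -25.42517°, λ = -73.42200°
OC6: φ = -22.77183°, λ = -68.62950°
MAG-21: φ = -24.50900°, λ = -68.74533°
FC-72: φ = -15.53950°, λ = -51.31867°
IC-28→OC6: c = 0.089288 rad, d = 568.86 km
OC6→MAG-21: c = 0.030376 rad, d = 193.52 km
MAG-21→FC-72: c = 0.325363 rad, d = 2072.89 km
Total = 568.86 + 193.52 + 2072.89 = 2835.27 km

2835 km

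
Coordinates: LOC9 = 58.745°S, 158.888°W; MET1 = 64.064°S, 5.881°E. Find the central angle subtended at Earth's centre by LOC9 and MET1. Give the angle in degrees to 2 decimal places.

Δφ = -5.3190°,  Δλ = 164.7690°
a = sin²(Δφ/2) + cos φ₁ cos φ₂ sin²(Δλ/2) = 0.225094
c = 2·arcsin(√a) = 0.988658 rad = 56.6459°

56.65°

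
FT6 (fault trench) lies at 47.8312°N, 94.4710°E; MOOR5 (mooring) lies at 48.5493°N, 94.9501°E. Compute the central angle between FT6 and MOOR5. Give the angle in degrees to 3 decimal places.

0.786°

Δφ = 0.7181°,  Δλ = 0.4791°
a = sin²(Δφ/2) + cos φ₁ cos φ₂ sin²(Δλ/2) = 0.000047
c = 2·arcsin(√a) = 0.013717 rad = 0.7859°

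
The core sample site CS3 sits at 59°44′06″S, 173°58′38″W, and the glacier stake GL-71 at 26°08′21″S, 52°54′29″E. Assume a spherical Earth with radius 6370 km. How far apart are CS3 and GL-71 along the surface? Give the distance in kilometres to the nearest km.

CS3: φ = -59.73500°, λ = -173.97722°
GL-71: φ = -26.13917°, λ = +52.90806°
Δφ = 33.5958°,  Δλ = -133.1147°
a = sin²(Δφ/2) + cos φ₁ cos φ₂ sin²(Δλ/2) = 0.464364
c = 2·arcsin(√a) = 1.499464 rad = 85.9129°
d = R·c = 6370 × 1.499464 = 9551.6 km

9552 km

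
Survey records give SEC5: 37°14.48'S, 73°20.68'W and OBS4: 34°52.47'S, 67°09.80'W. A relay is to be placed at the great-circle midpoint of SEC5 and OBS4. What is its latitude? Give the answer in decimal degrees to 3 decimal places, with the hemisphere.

36.098°S

SEC5: φ = -37.24133°, λ = -73.34467°
OBS4: φ = -34.87450°, λ = -67.16333°
Bx = cos φ₂ cos Δλ = 0.815637,  By = cos φ₂ sin Δλ = 0.088338
φₘ = atan2(sin φ₁ + sin φ₂, √((cos φ₁ + Bx)² + By²)) = -36.09760°
λₘ = λ₁ + atan2(By, cos φ₁ + Bx) = -70.20747°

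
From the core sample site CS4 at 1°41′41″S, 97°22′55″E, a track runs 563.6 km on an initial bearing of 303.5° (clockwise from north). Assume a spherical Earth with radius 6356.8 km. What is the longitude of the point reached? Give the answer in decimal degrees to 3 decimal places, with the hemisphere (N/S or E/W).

CS4: φ = -1.69472°, λ = +97.38194°
δ = d/R = 563.6/6356.8 = 0.088661 rad
φ₂ = arcsin(sin φ₁ cos δ + cos φ₁ sin δ cos θ)
   = arcsin(-0.02957·0.99607 + 0.99956·0.08854·0.55194) = 1.11114°
λ₂ = λ₁ + atan2(sin θ sin δ cos φ₁, cos δ − sin φ₁ sin φ₂) = 93.14679°

93.147°E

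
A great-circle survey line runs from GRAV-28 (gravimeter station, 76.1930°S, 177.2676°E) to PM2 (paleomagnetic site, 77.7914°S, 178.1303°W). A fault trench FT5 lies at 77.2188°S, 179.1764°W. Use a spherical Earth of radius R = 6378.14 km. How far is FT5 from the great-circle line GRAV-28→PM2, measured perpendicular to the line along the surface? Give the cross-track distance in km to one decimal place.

δ₁₃ = central angle GRAV-28→FT5 = 0.022888 rad  (haversine)
θ₁₃ = bearing GRAV-28→FT5 = 143.162°,  θ₁₂ = bearing GRAV-28→PM2 = 149.282°
dₓₜ = R·arcsin(sin δ₁₃ · sin(θ₁₃ − θ₁₂)) = 6378.14·arcsin(0.02289·sin(-6.120°)) = -15.562 km
|dₓₜ| = 15.562 km

15.6 km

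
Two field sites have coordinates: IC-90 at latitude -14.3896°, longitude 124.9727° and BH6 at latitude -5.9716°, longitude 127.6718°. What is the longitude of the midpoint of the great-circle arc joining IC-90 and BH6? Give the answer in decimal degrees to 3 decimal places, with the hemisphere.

Bx = cos φ₂ cos Δλ = 0.993470,  By = cos φ₂ sin Δλ = 0.046835
φₘ = atan2(sin φ₁ + sin φ₂, √((cos φ₁ + Bx)² + By²)) = -10.18337°
λₘ = λ₁ + atan2(By, cos φ₁ + Bx) = 126.34009°

126.340°E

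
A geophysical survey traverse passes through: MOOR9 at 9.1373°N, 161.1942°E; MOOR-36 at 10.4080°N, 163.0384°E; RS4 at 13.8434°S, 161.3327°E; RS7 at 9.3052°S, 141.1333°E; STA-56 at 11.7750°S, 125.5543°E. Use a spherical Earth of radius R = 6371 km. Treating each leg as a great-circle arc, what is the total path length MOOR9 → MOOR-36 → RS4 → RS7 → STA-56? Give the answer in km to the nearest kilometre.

6931 km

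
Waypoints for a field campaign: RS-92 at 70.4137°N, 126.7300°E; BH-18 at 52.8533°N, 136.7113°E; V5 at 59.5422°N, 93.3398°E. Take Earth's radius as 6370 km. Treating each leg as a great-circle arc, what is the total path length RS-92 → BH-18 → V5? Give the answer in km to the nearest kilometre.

RS-92→BH-18: c = 0.316484 rad, d = 2016.00 km
BH-18→V5: c = 0.428469 rad, d = 2729.35 km
Total = 2016.00 + 2729.35 = 4745.35 km

4745 km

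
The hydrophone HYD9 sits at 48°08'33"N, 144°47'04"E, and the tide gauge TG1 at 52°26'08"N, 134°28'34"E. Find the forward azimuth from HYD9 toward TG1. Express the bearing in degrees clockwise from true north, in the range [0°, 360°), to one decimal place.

HYD9: φ = +48.14250°, λ = +144.78444°
TG1: φ = +52.43556°, λ = +134.47611°
Δλ = -10.3083°
y = sin Δλ · cos φ₂ = -0.109095
x = cos φ₁ sin φ₂ − sin φ₁ cos φ₂ cos Δλ = 0.082187
θ = atan2(y, x) = -53.0072° → 306.9928° (mod 360°)

307.0°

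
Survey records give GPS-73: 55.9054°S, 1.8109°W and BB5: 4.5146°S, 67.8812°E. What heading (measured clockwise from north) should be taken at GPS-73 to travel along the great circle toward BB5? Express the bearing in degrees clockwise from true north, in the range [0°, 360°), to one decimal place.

75.5°

Δλ = 69.6921°
y = sin Δλ · cos φ₂ = 0.934931
x = cos φ₁ sin φ₂ − sin φ₁ cos φ₂ cos Δλ = 0.242394
θ = atan2(y, x) = 75.4653° → 75.4653° (mod 360°)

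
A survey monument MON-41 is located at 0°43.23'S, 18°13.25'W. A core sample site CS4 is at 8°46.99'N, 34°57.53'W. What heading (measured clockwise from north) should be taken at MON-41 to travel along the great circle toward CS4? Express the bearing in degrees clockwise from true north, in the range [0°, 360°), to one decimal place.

MON-41: φ = -0.72050°, λ = -18.22083°
CS4: φ = +8.78317°, λ = -34.95883°
Δλ = -16.7380°
y = sin Δλ · cos φ₂ = -0.284618
x = cos φ₁ sin φ₂ − sin φ₁ cos φ₂ cos Δλ = 0.164584
θ = atan2(y, x) = -59.9608° → 300.0392° (mod 360°)

300.0°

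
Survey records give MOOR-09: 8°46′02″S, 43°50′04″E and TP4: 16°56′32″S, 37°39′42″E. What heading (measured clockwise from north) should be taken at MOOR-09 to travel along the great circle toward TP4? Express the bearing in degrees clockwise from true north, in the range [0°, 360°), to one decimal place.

215.7°

MOOR-09: φ = -8.76722°, λ = +43.83444°
TP4: φ = -16.94222°, λ = +37.66167°
Δλ = -6.1728°
y = sin Δλ · cos φ₂ = -0.102860
x = cos φ₁ sin φ₂ − sin φ₁ cos φ₂ cos Δλ = -0.143042
θ = atan2(y, x) = -144.2805° → 215.7195° (mod 360°)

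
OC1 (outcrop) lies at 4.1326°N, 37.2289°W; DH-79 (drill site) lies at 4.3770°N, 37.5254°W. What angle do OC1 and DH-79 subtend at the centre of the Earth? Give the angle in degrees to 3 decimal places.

0.384°

Δφ = 0.2444°,  Δλ = -0.2965°
a = sin²(Δφ/2) + cos φ₁ cos φ₂ sin²(Δλ/2) = 0.000011
c = 2·arcsin(√a) = 0.006695 rad = 0.3836°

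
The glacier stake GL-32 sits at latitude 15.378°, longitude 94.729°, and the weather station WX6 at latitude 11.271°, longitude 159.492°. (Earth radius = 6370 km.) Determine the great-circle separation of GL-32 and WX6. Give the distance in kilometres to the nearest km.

6997 km

Δφ = -4.1070°,  Δλ = 64.7630°
a = sin²(Δφ/2) + cos φ₁ cos φ₂ sin²(Δλ/2) = 0.272500
c = 2·arcsin(√a) = 1.098424 rad = 62.9350°
d = R·c = 6370 × 1.098424 = 6997.0 km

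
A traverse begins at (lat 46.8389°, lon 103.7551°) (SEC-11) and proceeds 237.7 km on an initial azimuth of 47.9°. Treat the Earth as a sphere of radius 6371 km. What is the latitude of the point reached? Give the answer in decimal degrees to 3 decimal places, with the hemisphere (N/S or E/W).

δ = d/R = 237.7/6371 = 0.037310 rad
φ₂ = arcsin(sin φ₁ cos δ + cos φ₁ sin δ cos θ)
   = arcsin(0.72943·0.99930 + 0.68405·0.03730·0.67043) = 48.24782°
λ₂ = λ₁ + atan2(sin θ sin δ cos φ₁, cos δ − sin φ₁ sin φ₂) = 106.13711°

48.248°N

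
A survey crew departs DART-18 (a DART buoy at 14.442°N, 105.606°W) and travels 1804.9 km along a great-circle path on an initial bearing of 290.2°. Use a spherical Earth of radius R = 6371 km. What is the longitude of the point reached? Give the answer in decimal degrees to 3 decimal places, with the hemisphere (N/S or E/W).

δ = d/R = 1804.9/6371 = 0.283299 rad
φ₂ = arcsin(sin φ₁ cos δ + cos φ₁ sin δ cos θ)
   = arcsin(0.24940·0.96014 + 0.96840·0.27952·0.34530) = 19.44658°
λ₂ = λ₁ + atan2(sin θ sin δ cos φ₁, cos δ − sin φ₁ sin φ₂) = -121.75899°

121.759°W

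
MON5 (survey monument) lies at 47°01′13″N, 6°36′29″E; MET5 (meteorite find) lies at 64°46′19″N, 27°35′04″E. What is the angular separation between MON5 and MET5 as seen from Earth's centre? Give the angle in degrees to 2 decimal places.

21.07°

MON5: φ = +47.02028°, λ = +6.60806°
MET5: φ = +64.77194°, λ = +27.58444°
Δφ = 17.7517°,  Δλ = 20.9764°
a = sin²(Δφ/2) + cos φ₁ cos φ₂ sin²(Δλ/2) = 0.033435
c = 2·arcsin(√a) = 0.367774 rad = 21.0719°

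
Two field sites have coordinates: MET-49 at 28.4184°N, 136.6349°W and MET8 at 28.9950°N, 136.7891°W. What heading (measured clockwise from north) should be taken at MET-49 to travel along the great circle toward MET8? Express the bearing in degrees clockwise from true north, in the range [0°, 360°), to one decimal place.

346.8°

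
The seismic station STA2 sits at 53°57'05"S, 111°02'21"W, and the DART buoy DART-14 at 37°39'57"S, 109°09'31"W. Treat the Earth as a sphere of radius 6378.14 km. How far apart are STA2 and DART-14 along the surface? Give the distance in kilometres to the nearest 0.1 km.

1818.6 km

STA2: φ = -53.95139°, λ = -111.03917°
DART-14: φ = -37.66583°, λ = -109.15861°
Δφ = 16.2856°,  Δλ = 1.8806°
a = sin²(Δφ/2) + cos φ₁ cos φ₂ sin²(Δλ/2) = 0.020187
c = 2·arcsin(√a) = 0.285130 rad = 16.3367°
d = R·c = 6378.14 × 0.285130 = 1818.6 km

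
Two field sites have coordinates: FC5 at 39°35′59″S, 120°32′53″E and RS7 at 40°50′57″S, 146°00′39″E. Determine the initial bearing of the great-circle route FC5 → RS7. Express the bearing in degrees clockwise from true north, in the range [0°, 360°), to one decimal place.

101.9°

FC5: φ = -39.59972°, λ = +120.54806°
RS7: φ = -40.84917°, λ = +146.01083°
Δλ = 25.4628°
y = sin Δλ · cos φ₂ = 0.325210
x = cos φ₁ sin φ₂ − sin φ₁ cos φ₂ cos Δλ = -0.068641
θ = atan2(y, x) = 101.9182° → 101.9182° (mod 360°)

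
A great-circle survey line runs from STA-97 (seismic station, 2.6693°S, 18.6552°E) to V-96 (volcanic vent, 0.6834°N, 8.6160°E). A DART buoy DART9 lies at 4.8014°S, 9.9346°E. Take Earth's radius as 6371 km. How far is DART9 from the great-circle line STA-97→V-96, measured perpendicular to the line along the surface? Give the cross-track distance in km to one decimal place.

δ₁₃ = central angle STA-97→DART9 = 0.156363 rad  (haversine)
θ₁₃ = bearing STA-97→DART9 = 255.975°,  θ₁₂ = bearing STA-97→V-96 = 288.336°
dₓₜ = R·arcsin(sin δ₁₃ · sin(θ₁₃ − θ₁₂)) = 6371·arcsin(0.15573·sin(-32.361°)) = -531.663 km
|dₓₜ| = 531.663 km

531.7 km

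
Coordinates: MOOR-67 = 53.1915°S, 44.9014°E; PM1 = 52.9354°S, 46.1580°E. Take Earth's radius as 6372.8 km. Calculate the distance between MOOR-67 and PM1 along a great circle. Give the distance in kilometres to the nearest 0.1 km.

88.7 km

Δφ = 0.2561°,  Δλ = 1.2566°
a = sin²(Δφ/2) + cos φ₁ cos φ₂ sin²(Δλ/2) = 0.000048
c = 2·arcsin(√a) = 0.013917 rad = 0.7974°
d = R·c = 6372.8 × 0.013917 = 88.7 km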